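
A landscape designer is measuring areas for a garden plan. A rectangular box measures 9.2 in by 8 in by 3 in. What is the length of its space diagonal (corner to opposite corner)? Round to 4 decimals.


Shape: rectangular box (space diagonal)
l = 9.2 in, w = 8 in, h = 3 in
Visualize: the diagonal of the base, then a right triangle with that diagonal and the height.
Formula: d = sqrt(l^2 + w^2 + h^2)
l^2 + w^2 + h^2 = 84.64 + 64 + 9 = 157.64
d = sqrt(157.64)
d = 12.5555
12.5555 in


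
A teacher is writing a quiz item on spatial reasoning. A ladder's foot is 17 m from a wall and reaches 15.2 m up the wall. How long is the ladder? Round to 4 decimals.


Shape: right triangle
Legs a = 17 m, b = 15.2 m
Formula: c = sqrt(a^2 + b^2)
a^2 = 289, b^2 = 231.04
a^2 + b^2 = 520.04
c = sqrt(520.04)
c = 22.8044
22.8044 m


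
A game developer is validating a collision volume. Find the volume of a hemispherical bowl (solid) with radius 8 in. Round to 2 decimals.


Shape: hemisphere (half of a sphere)
Radius r = 8 in
Formula: V = (1/2) * (4/3) * pi * r^3 = (2/3) * pi * r^3
r^3 = 512
(2/3) * 512 = 341.333333
V = 341.333333 * pi
V = 1072.33
1072.33 in^3


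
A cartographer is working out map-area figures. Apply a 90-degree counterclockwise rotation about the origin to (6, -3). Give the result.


Transformation: rotation about the origin
Original point: (6, -3)
Rule for 90 deg counterclockwise: (x, y) -> (-y, x)
Apply: (6, -3) -> (3, 6)
(3, 6)


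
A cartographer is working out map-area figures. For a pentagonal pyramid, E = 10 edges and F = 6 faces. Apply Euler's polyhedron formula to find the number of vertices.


Polyhedron: pentagonal pyramid
Euler's formula for convex polyhedra: V - E + F = 2
Given: E = 10 edges and F = 6 faces
Solve for V:
V = 2 + E - F = 2 + 10 - 6 = 6
6 vertices


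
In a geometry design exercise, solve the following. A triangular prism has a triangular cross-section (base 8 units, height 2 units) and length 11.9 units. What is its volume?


Shape: triangular prism
Triangle base = 8 units, triangle height = 2 units, prism length L = 11.9 units
Formula: V = (1/2 * b * h_tri) * L
Cross-section area = 0.5 * 8 * 2 = 8
V = 8 * 11.9
V = 95.2
95.2 units^3


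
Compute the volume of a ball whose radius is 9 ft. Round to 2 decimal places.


Shape: sphere
Radius r = 9 ft
Formula: V = (4/3) * pi * r^3
r^3 = 729
(4/3) * 729 = 972
V = 972 * pi
V = 3053.63
3053.63 ft^3


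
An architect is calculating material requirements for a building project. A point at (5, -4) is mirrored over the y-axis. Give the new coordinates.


Transformation: reflection
Original point: (5, -4)
Rule for reflection over the y-axis: (x, y) -> (-x, y)
Apply: (5, -4) -> (-5, -4)
(-5, -4)


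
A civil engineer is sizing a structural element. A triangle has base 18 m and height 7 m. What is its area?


Shape: triangle
Base b = 18 m, Height h = 7 m
Formula: A = (1/2) * b * h
A = 0.5 * 18 * 7
A = 0.5 * 126
A = 63
63 m^2


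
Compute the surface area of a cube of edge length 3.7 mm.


Shape: cube
Side s = 3.7 mm
A cube has 6 square faces.
Formula: SA = 6 * s^2
s^2 = 13.69
SA = 6 * 13.69
SA = 82.14
82.14 mm^2


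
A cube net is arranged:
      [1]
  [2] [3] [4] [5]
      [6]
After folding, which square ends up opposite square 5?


Net: cross layout. Take square 3 as the base (bottom).
Fold the four squares in the horizontal row up around 3: 2 -> left, 4 -> right, 5 wraps to the top.
Fold 1 and 6 up from 3: 1 -> back, 6 -> front.
Opposite pairs are therefore: (1, 6), (2, 4), (3, 5).
Face 5 is opposite face 3.
face 3


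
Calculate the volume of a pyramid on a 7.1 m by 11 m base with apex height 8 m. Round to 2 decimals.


Shape: rectangular pyramid
Base: 7.1 m x 11 m, Height h = 8 m
Formula: V = (1/3) * base_area * h
base_area = 7.1 * 11 = 78.1
base_area * h = 78.1 * 8 = 624.8
V = 624.8 / 3
V = 208.27
208.27 m^3


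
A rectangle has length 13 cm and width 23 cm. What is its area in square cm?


Shape: rectangle
Length l = 13 cm, Width w = 23 cm
Formula: A = l * w
A = 13 * 23
A = 299
299 cm^2


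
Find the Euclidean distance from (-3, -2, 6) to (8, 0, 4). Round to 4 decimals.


3D distance between two points
P1 = (-3, -2, 6), P2 = (8, 0, 4)
Formula: d = sqrt((x2-x1)^2 + (y2-y1)^2 + (z2-z1)^2)
dx = 8 - -3 = 11
dy = 0 - -2 = 2
dz = 4 - 6 = -2
dx^2 + dy^2 + dz^2 = 121 + 4 + 4 = 129
d = sqrt(129)
d = 11.3578
11.3578 units


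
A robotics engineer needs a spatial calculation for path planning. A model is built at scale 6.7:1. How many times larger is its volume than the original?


Linear scale factor k = 6.7
Rule: under a linear scaling by k, volumes scale by k^3.
k^3 = 6.7 * 6.7 * 6.7
k^3 = 44.89 * 6.7
k^3 = 300.763
Volume scales by a factor of 300.763.
300.763 (dimensionless)


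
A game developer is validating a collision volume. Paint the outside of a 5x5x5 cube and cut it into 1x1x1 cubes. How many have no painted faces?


Large cube: 5 x 5 x 5, cut into unit cubes.
n = 5, so n - 2 = 3
Unpainted cubes form the interior (n - 2)^3 block.
(n - 2)^3 = 3^3 = 27
27 unit cubes


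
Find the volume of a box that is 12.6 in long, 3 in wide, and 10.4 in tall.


Shape: rectangular prism
l = 12.6 in, w = 3 in, h = 10.4 in
Formula: V = l * w * h
V = 12.6 * 3 * 10.4
V = 37.8 * 10.4
V = 393.12
393.12 in^3


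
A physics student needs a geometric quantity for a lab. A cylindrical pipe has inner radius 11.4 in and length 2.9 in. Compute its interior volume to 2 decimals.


Shape: cylinder
Radius r = 11.4 in, Height h = 2.9 in
Formula: V = pi * r^2 * h
r^2 = 129.96
V = pi * 129.96 * 2.9
V = 376.884 * pi
V = 1184.02
1184.02 in^3


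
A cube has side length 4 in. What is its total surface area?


Shape: cube
Side s = 4 in
A cube has 6 square faces.
Formula: SA = 6 * s^2
s^2 = 16
SA = 6 * 16
SA = 96
96 in^2


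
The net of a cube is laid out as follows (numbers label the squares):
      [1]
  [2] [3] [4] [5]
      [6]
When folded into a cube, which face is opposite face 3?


Net: cross layout. Take square 3 as the base (bottom).
Fold the four squares in the horizontal row up around 3: 2 -> left, 4 -> right, 5 wraps to the top.
Fold 1 and 6 up from 3: 1 -> back, 6 -> front.
Opposite pairs are therefore: (1, 6), (2, 4), (3, 5).
Face 3 is opposite face 5.
face 5


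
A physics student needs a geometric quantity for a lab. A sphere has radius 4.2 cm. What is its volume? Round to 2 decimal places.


Shape: sphere
Radius r = 4.2 cm
Formula: V = (4/3) * pi * r^3
r^3 = 74.088
(4/3) * 74.088 = 98.784
V = 98.784 * pi
V = 310.34
310.34 cm^3


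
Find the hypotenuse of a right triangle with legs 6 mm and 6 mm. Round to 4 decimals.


Shape: right triangle
Legs a = 6 mm, b = 6 mm
Formula: c = sqrt(a^2 + b^2)
a^2 = 36, b^2 = 36
a^2 + b^2 = 72
c = sqrt(72)
c = 8.4853
8.4853 mm


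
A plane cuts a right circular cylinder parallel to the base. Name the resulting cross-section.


Solid: right circular cylinder
Cutting plane: parallel to the base
Visualize the intersection of the plane with the solid's surface.
The boundary of the cut region is a circle.
circle


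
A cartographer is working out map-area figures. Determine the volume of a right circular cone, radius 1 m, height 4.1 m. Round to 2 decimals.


Shape: cone
Radius r = 1 m, Height h = 4.1 m
Formula: V = (1/3) * pi * r^2 * h
r^2 = 1
pi * r^2 * h = pi * 1 * 4.1 = 4.1 * pi
V = 4.1 * pi / 3
V = 4.29
4.29 m^3


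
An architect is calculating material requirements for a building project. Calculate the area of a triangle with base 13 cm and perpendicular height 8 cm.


Shape: triangle
Base b = 13 cm, Height h = 8 cm
Formula: A = (1/2) * b * h
A = 0.5 * 13 * 8
A = 0.5 * 104
A = 52
52 cm^2


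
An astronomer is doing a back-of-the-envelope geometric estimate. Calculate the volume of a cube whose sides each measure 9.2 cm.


Shape: cube
Side s = 9.2 cm
Formula: V = s^3
V = 9.2 * 9.2 * 9.2
V = 84.64 * 9.2
V = 778.688
778.688 cm^3


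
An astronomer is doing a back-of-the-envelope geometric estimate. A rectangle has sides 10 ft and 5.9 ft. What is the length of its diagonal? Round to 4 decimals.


Shape: rectangle (diagonal via Pythagoras)
Sides: 10 ft and 5.9 ft
Formula: d = sqrt(l^2 + w^2)
l^2 = 100, w^2 = 34.81
l^2 + w^2 = 134.81
d = sqrt(134.81)
d = 11.6108
11.6108 ft


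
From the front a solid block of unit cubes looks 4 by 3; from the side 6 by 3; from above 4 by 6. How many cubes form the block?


Orthographic views of a solid rectangular block:
Front view 4 x 3 -> length = 4, height = 3
Side view 6 x 3 -> width = 6, height = 3 (consistent)
Top view 4 x 6 -> confirms length = 4, width = 6
The block is 4 x 6 x 3.
Total unit cubes = 4 * 6 * 3 = 72
72 unit cubes


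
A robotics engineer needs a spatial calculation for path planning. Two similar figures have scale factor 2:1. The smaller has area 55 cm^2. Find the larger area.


Linear scale factor k = 2
Original area = 55 cm^2
Rule: under a linear scaling by k, areas scale by k^2.
k^2 = 2^2 = 4
New area = 55 * 4
New area = 220
220 cm^2


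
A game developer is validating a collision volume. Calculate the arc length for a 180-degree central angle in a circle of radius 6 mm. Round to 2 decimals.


Shape: circular arc
Radius r = 6 mm, Angle = 180 degrees
Formula: L = (angle/360) * 2 * pi * r
2 * pi * r = 12 * pi
L = (180/360) * 12 * pi
L = 6 * pi
L = 18.85
18.85 mm


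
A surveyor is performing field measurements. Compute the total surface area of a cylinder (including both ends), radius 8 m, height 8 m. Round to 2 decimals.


Shape: closed cylinder
Radius r = 8 m, Height h = 8 m
Formula: SA = 2*pi*r^2 + 2*pi*r*h = 2*pi*r*(r + h)
r + h = 16
2 * r * (r + h) = 2 * 8 * 16 = 256
SA = 256 * pi
SA = 804.25
804.25 m^2


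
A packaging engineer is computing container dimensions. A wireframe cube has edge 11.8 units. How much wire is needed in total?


Shape: cube
Side s = 11.8 units
A cube has 12 edges, all equal.
Formula: total edge length = 12 * s
Total = 12 * 11.8
Total = 141.6
141.6 units


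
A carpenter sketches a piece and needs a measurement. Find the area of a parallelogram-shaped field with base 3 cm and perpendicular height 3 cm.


Shape: parallelogram
Base b = 3 cm, Height h = 3 cm
Formula: A = b * h
A = 3 * 3
A = 9
9 cm^2


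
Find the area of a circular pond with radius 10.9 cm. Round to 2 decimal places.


Shape: circle
Radius r = 10.9 cm
Formula: A = pi * r^2
r^2 = 10.9^2 = 118.81
A = pi * 118.81
A = 373.25
373.25 cm^2


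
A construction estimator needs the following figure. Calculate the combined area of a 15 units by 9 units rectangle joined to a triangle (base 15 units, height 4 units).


Composite shape: rectangle + triangle
Rectangle area = 15 * 9 = 135
Triangle area = 0.5 * 15 * 4 = 30
Total = 135 + 30
Total = 165
165 units^2


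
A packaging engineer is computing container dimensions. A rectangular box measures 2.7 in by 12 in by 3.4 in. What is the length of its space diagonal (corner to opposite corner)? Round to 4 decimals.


Shape: rectangular box (space diagonal)
l = 2.7 in, w = 12 in, h = 3.4 in
Visualize: the diagonal of the base, then a right triangle with that diagonal and the height.
Formula: d = sqrt(l^2 + w^2 + h^2)
l^2 + w^2 + h^2 = 7.29 + 144 + 11.56 = 162.85
d = sqrt(162.85)
d = 12.7613
12.7613 in


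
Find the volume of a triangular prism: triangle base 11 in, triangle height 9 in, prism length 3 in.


Shape: triangular prism
Triangle base = 11 in, triangle height = 9 in, prism length L = 3 in
Formula: V = (1/2 * b * h_tri) * L
Cross-section area = 0.5 * 11 * 9 = 49.5
V = 49.5 * 3
V = 148.5
148.5 in^3


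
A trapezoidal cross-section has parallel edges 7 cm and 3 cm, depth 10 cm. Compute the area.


Shape: trapezoid
Parallel sides a = 7 cm, b = 3 cm; Height h = 10 cm
Formula: A = (a + b) * h / 2
a + b = 7 + 3 = 10
A = 10 * 10 / 2
A = 100 / 2
A = 50
50 cm^2


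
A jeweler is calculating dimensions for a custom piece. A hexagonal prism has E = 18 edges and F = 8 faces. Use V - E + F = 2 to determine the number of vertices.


Polyhedron: hexagonal prism
Euler's formula for convex polyhedra: V - E + F = 2
Given: E = 18 edges and F = 8 faces
Solve for V:
V = 2 + E - F = 2 + 18 - 8 = 12
12 vertices


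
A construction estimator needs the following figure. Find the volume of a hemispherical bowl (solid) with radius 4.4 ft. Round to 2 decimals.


Shape: hemisphere (half of a sphere)
Radius r = 4.4 ft
Formula: V = (1/2) * (4/3) * pi * r^3 = (2/3) * pi * r^3
r^3 = 85.184
(2/3) * 85.184 = 56.789333
V = 56.789333 * pi
V = 178.41
178.41 ft^3


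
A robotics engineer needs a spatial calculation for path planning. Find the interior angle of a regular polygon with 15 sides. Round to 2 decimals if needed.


Shape: regular pentadecagon (15 sides)
Formula: interior angle = (n - 2) * 180 / n
(n - 2) = 13
(n - 2) * 180 = 2340
angle = 2340 / 15
angle = 156
156 degrees


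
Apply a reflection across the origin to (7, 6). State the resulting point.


Transformation: reflection
Original point: (7, 6)
Rule for reflection through the origin: (x, y) -> (-x, -y)
Apply: (7, 6) -> (-7, -6)
(-7, -6)


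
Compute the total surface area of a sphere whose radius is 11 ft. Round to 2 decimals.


Shape: sphere
Radius r = 11 ft
Formula: SA = 4 * pi * r^2
r^2 = 121
SA = 4 * pi * 121
SA = 484 * pi
SA = 1520.53
1520.53 ft^2


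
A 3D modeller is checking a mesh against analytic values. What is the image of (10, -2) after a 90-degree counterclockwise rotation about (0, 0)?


Transformation: rotation about the origin
Original point: (10, -2)
Rule for 90 deg counterclockwise: (x, y) -> (-y, x)
Apply: (10, -2) -> (2, 10)
(2, 10)


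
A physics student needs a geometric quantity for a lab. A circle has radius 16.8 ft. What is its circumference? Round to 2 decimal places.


Shape: circle
Radius r = 16.8 ft
Formula: C = 2 * pi * r
C = 2 * pi * 16.8
C = 33.6 * pi
C = 105.56
105.56 ft


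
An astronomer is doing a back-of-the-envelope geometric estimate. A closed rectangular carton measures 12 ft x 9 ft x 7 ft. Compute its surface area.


Shape: rectangular prism
l = 12 ft, w = 9 ft, h = 7 ft
Formula: SA = 2(lw + lh + wh)
lw = 108, lh = 84, wh = 63
lw + lh + wh = 255
SA = 2 * 255
SA = 510
510 ft^2


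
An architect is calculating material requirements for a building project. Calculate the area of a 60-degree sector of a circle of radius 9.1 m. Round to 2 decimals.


Shape: circular sector
Radius r = 9.1 m, Angle = 60 degrees
Formula: A = (angle/360) * pi * r^2
r^2 = 82.81
Fraction of circle = 60/360
A = (60/360) * pi * 82.81
A = 13.801667 * pi
A = 43.36
43.36 m^2


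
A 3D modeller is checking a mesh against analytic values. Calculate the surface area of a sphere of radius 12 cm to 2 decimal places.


Shape: sphere
Radius r = 12 cm
Formula: SA = 4 * pi * r^2
r^2 = 144
SA = 4 * pi * 144
SA = 576 * pi
SA = 1809.56
1809.56 cm^2


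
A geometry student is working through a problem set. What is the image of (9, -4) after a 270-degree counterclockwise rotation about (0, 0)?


Transformation: rotation about the origin
Original point: (9, -4)
Rule for 270 deg counterclockwise: (x, y) -> (y, -x)
Apply: (9, -4) -> (-4, -9)
(-4, -9)


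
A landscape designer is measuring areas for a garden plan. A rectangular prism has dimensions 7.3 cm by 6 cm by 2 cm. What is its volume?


Shape: rectangular prism
l = 7.3 cm, w = 6 cm, h = 2 cm
Formula: V = l * w * h
V = 7.3 * 6 * 2
V = 43.8 * 2
V = 87.6
87.6 cm^3


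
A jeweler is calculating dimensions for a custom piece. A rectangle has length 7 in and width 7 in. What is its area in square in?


Shape: rectangle
Length l = 7 in, Width w = 7 in
Formula: A = l * w
A = 7 * 7
A = 49
49 in^2


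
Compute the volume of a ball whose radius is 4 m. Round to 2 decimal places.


Shape: sphere
Radius r = 4 m
Formula: V = (4/3) * pi * r^3
r^3 = 64
(4/3) * 64 = 85.333333
V = 85.333333 * pi
V = 268.08
268.08 m^3


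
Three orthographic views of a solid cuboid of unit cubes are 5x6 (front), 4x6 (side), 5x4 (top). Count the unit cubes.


Orthographic views of a solid rectangular block:
Front view 5 x 6 -> length = 5, height = 6
Side view 4 x 6 -> width = 4, height = 6 (consistent)
Top view 5 x 4 -> confirms length = 5, width = 4
The block is 5 x 4 x 6.
Total unit cubes = 5 * 4 * 6 = 120
120 unit cubes


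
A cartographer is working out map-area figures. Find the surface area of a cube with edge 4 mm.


Shape: cube
Side s = 4 mm
A cube has 6 square faces.
Formula: SA = 6 * s^2
s^2 = 16
SA = 6 * 16
SA = 96
96 mm^2


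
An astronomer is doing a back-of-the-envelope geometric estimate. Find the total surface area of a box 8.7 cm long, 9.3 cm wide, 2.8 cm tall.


Shape: rectangular prism
l = 8.7 cm, w = 9.3 cm, h = 2.8 cm
Formula: SA = 2(lw + lh + wh)
lw = 80.91, lh = 24.36, wh = 26.04
lw + lh + wh = 131.31
SA = 2 * 131.31
SA = 262.62
262.62 cm^2


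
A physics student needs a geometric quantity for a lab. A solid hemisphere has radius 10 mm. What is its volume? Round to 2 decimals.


Shape: hemisphere (half of a sphere)
Radius r = 10 mm
Formula: V = (1/2) * (4/3) * pi * r^3 = (2/3) * pi * r^3
r^3 = 1000
(2/3) * 1000 = 666.666667
V = 666.666667 * pi
V = 2094.4
2094.4 mm^3


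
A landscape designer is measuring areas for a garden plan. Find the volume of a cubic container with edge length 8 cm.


Shape: cube
Side s = 8 cm
Formula: V = s^3
V = 8 * 8 * 8
V = 64 * 8
V = 512
512 cm^3


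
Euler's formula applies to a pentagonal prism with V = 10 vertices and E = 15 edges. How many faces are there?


Polyhedron: pentagonal prism
Euler's formula for convex polyhedra: V - E + F = 2
Given: V = 10 vertices and E = 15 edges
Solve for F:
F = 2 + E - V = 2 + 15 - 10 = 7
7 faces


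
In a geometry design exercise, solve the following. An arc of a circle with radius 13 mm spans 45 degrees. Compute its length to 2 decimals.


Shape: circular arc
Radius r = 13 mm, Angle = 45 degrees
Formula: L = (angle/360) * 2 * pi * r
2 * pi * r = 26 * pi
L = (45/360) * 26 * pi
L = 3.25 * pi
L = 10.21
10.21 mm


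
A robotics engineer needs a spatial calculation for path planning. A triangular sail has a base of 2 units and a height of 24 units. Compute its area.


Shape: triangle
Base b = 2 units, Height h = 24 units
Formula: A = (1/2) * b * h
A = 0.5 * 2 * 24
A = 0.5 * 48
A = 24
24 units^2


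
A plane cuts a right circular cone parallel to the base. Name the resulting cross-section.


Solid: right circular cone
Cutting plane: parallel to the base
Visualize the intersection of the plane with the solid's surface.
The boundary of the cut region is a circle.
circle


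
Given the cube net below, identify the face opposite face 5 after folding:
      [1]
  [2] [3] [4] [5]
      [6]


Net: cross layout. Take square 3 as the base (bottom).
Fold the four squares in the horizontal row up around 3: 2 -> left, 4 -> right, 5 wraps to the top.
Fold 1 and 6 up from 3: 1 -> back, 6 -> front.
Opposite pairs are therefore: (1, 6), (2, 4), (3, 5).
Face 5 is opposite face 3.
face 3


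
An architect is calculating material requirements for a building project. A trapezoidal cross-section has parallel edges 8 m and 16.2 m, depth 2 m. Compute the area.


Shape: trapezoid
Parallel sides a = 8 m, b = 16.2 m; Height h = 2 m
Formula: A = (a + b) * h / 2
a + b = 8 + 16.2 = 24.2
A = 24.2 * 2 / 2
A = 48.4 / 2
A = 24.2
24.2 m^2


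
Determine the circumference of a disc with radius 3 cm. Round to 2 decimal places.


Shape: circle
Radius r = 3 cm
Formula: C = 2 * pi * r
C = 2 * pi * 3
C = 6 * pi
C = 18.85
18.85 cm


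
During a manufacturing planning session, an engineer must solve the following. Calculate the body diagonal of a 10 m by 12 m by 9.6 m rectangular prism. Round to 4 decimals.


Shape: rectangular box (space diagonal)
l = 10 m, w = 12 m, h = 9.6 m
Visualize: the diagonal of the base, then a right triangle with that diagonal and the height.
Formula: d = sqrt(l^2 + w^2 + h^2)
l^2 + w^2 + h^2 = 100 + 144 + 92.16 = 336.16
d = sqrt(336.16)
d = 18.3347
18.3347 m


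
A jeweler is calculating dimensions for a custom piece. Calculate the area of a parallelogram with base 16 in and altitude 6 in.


Shape: parallelogram
Base b = 16 in, Height h = 6 in
Formula: A = b * h
A = 16 * 6
A = 96
96 in^2


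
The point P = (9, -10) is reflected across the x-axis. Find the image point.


Transformation: reflection
Original point: (9, -10)
Rule for reflection over the x-axis: (x, y) -> (x, -y)
Apply: (9, -10) -> (9, 10)
(9, 10)


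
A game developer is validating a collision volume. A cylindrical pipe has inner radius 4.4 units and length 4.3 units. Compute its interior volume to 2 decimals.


Shape: cylinder
Radius r = 4.4 units, Height h = 4.3 units
Formula: V = pi * r^2 * h
r^2 = 19.36
V = pi * 19.36 * 4.3
V = 83.248 * pi
V = 261.53
261.53 units^3


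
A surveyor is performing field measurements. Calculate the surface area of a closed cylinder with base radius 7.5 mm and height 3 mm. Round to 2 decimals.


Shape: closed cylinder
Radius r = 7.5 mm, Height h = 3 mm
Formula: SA = 2*pi*r^2 + 2*pi*r*h = 2*pi*r*(r + h)
r + h = 10.5
2 * r * (r + h) = 2 * 7.5 * 10.5 = 157.5
SA = 157.5 * pi
SA = 494.8
494.8 mm^2


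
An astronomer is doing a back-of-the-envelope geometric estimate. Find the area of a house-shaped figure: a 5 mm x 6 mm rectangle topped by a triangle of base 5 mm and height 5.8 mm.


Composite shape: rectangle + triangle
Rectangle area = 5 * 6 = 30
Triangle area = 0.5 * 5 * 5.8 = 14.5
Total = 30 + 14.5
Total = 44.5
44.5 mm^2


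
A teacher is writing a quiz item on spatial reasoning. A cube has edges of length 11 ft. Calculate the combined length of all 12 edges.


Shape: cube
Side s = 11 ft
A cube has 12 edges, all equal.
Formula: total edge length = 12 * s
Total = 12 * 11
Total = 132
132 ft


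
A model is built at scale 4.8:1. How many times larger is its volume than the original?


Linear scale factor k = 4.8
Rule: under a linear scaling by k, volumes scale by k^3.
k^3 = 4.8 * 4.8 * 4.8
k^3 = 23.04 * 4.8
k^3 = 110.592
Volume scales by a factor of 110.592.
110.592 (dimensionless)


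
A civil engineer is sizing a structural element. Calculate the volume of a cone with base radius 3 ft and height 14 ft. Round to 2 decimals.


Shape: cone
Radius r = 3 ft, Height h = 14 ft
Formula: V = (1/3) * pi * r^2 * h
r^2 = 9
pi * r^2 * h = pi * 9 * 14 = 126 * pi
V = 126 * pi / 3
V = 131.95
131.95 ft^3


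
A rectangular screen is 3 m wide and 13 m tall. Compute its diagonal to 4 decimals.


Shape: rectangle (diagonal via Pythagoras)
Sides: 3 m and 13 m
Formula: d = sqrt(l^2 + w^2)
l^2 = 9, w^2 = 169
l^2 + w^2 = 178
d = sqrt(178)
d = 13.3417
13.3417 m


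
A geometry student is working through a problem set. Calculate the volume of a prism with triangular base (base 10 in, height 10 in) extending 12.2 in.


Shape: triangular prism
Triangle base = 10 in, triangle height = 10 in, prism length L = 12.2 in
Formula: V = (1/2 * b * h_tri) * L
Cross-section area = 0.5 * 10 * 10 = 50
V = 50 * 12.2
V = 610
610 in^3


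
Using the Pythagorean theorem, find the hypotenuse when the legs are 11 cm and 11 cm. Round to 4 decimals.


Shape: right triangle
Legs a = 11 cm, b = 11 cm
Formula: c = sqrt(a^2 + b^2)
a^2 = 121, b^2 = 121
a^2 + b^2 = 242
c = sqrt(242)
c = 15.5563
15.5563 cm


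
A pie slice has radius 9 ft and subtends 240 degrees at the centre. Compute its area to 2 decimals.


Shape: circular sector
Radius r = 9 ft, Angle = 240 degrees
Formula: A = (angle/360) * pi * r^2
r^2 = 81
Fraction of circle = 240/360
A = (240/360) * pi * 81
A = 54 * pi
A = 169.65
169.65 ft^2


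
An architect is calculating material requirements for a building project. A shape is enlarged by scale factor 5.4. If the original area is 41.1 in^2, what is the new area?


Linear scale factor k = 5.4
Original area = 41.1 in^2
Rule: under a linear scaling by k, areas scale by k^2.
k^2 = 5.4^2 = 29.16
New area = 41.1 * 29.16
New area = 1198.476
1198.476 in^2


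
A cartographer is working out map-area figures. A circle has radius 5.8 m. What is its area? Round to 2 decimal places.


Shape: circle
Radius r = 5.8 m
Formula: A = pi * r^2
r^2 = 5.8^2 = 33.64
A = pi * 33.64
A = 105.68
105.68 m^2


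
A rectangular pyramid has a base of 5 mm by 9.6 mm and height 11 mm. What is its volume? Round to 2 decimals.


Shape: rectangular pyramid
Base: 5 mm x 9.6 mm, Height h = 11 mm
Formula: V = (1/3) * base_area * h
base_area = 5 * 9.6 = 48
base_area * h = 48 * 11 = 528
V = 528 / 3
V = 176
176 mm^3


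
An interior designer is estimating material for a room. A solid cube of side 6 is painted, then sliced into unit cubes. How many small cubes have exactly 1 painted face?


Large cube: 6 x 6 x 6, cut into unit cubes.
n = 6, so n - 2 = 4
Cubes with 1 painted face lie in the interior of each face.
A cube has 6 faces; each contributes (n - 2)^2 = 16 such cubes.
Count = 6 * 16 = 96
96 unit cubes


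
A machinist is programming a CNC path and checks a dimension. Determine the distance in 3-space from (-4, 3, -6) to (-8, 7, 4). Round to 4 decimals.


3D distance between two points
P1 = (-4, 3, -6), P2 = (-8, 7, 4)
Formula: d = sqrt((x2-x1)^2 + (y2-y1)^2 + (z2-z1)^2)
dx = -8 - -4 = -4
dy = 7 - 3 = 4
dz = 4 - -6 = 10
dx^2 + dy^2 + dz^2 = 16 + 16 + 100 = 132
d = sqrt(132)
d = 11.4891
11.4891 units


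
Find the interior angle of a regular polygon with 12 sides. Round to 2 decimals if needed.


Shape: regular dodecagon (12 sides)
Formula: interior angle = (n - 2) * 180 / n
(n - 2) = 10
(n - 2) * 180 = 1800
angle = 1800 / 12
angle = 150
150 degrees


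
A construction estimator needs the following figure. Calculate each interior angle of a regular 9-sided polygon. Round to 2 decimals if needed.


Shape: regular nonagon (9 sides)
Formula: interior angle = (n - 2) * 180 / n
(n - 2) = 7
(n - 2) * 180 = 1260
angle = 1260 / 9
angle = 140
140 degrees


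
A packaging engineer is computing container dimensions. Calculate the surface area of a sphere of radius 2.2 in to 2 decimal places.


Shape: sphere
Radius r = 2.2 in
Formula: SA = 4 * pi * r^2
r^2 = 4.84
SA = 4 * pi * 4.84
SA = 19.36 * pi
SA = 60.82
60.82 in^2


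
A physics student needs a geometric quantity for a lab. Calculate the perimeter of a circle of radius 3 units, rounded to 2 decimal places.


Shape: circle
Radius r = 3 units
Formula: C = 2 * pi * r
C = 2 * pi * 3
C = 6 * pi
C = 18.85
18.85 units


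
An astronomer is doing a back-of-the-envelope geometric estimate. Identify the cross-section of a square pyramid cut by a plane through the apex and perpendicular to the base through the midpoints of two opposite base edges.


Solid: square pyramid
Cutting plane: through the apex and perpendicular to the base through the midpoints of two opposite base edges
Visualize the intersection of the plane with the solid's surface.
The boundary of the cut region is a isosceles triangle.
isosceles triangle


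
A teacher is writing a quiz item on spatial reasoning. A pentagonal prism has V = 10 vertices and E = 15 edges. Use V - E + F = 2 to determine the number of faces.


Polyhedron: pentagonal prism
Euler's formula for convex polyhedra: V - E + F = 2
Given: V = 10 vertices and E = 15 edges
Solve for F:
F = 2 + E - V = 2 + 15 - 10 = 7
7 faces


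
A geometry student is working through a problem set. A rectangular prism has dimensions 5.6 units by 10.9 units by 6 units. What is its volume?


Shape: rectangular prism
l = 5.6 units, w = 10.9 units, h = 6 units
Formula: V = l * w * h
V = 5.6 * 10.9 * 6
V = 61.04 * 6
V = 366.24
366.24 units^3


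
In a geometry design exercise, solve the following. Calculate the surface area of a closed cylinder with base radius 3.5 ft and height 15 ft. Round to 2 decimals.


Shape: closed cylinder
Radius r = 3.5 ft, Height h = 15 ft
Formula: SA = 2*pi*r^2 + 2*pi*r*h = 2*pi*r*(r + h)
r + h = 18.5
2 * r * (r + h) = 2 * 3.5 * 18.5 = 129.5
SA = 129.5 * pi
SA = 406.84
406.84 ft^2


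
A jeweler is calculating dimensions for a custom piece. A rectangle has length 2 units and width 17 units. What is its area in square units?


Shape: rectangle
Length l = 2 units, Width w = 17 units
Formula: A = l * w
A = 2 * 17
A = 34
34 units^2


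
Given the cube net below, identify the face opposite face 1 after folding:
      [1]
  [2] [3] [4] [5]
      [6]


Net: cross layout. Take square 3 as the base (bottom).
Fold the four squares in the horizontal row up around 3: 2 -> left, 4 -> right, 5 wraps to the top.
Fold 1 and 6 up from 3: 1 -> back, 6 -> front.
Opposite pairs are therefore: (1, 6), (2, 4), (3, 5).
Face 1 is opposite face 6.
face 6


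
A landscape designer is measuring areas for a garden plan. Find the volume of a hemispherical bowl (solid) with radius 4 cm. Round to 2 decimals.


Shape: hemisphere (half of a sphere)
Radius r = 4 cm
Formula: V = (1/2) * (4/3) * pi * r^3 = (2/3) * pi * r^3
r^3 = 64
(2/3) * 64 = 42.666667
V = 42.666667 * pi
V = 134.04
134.04 cm^3


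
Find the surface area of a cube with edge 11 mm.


Shape: cube
Side s = 11 mm
A cube has 6 square faces.
Formula: SA = 6 * s^2
s^2 = 121
SA = 6 * 121
SA = 726
726 mm^2


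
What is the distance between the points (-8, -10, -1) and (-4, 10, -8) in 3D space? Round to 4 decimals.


3D distance between two points
P1 = (-8, -10, -1), P2 = (-4, 10, -8)
Formula: d = sqrt((x2-x1)^2 + (y2-y1)^2 + (z2-z1)^2)
dx = -4 - -8 = 4
dy = 10 - -10 = 20
dz = -8 - -1 = -7
dx^2 + dy^2 + dz^2 = 16 + 400 + 49 = 465
d = sqrt(465)
d = 21.5639
21.5639 units


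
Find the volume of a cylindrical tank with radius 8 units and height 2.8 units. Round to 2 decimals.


Shape: cylinder
Radius r = 8 units, Height h = 2.8 units
Formula: V = pi * r^2 * h
r^2 = 64
V = pi * 64 * 2.8
V = 179.2 * pi
V = 562.97
562.97 units^3


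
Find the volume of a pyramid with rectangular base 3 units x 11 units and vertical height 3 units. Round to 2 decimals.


Shape: rectangular pyramid
Base: 3 units x 11 units, Height h = 3 units
Formula: V = (1/3) * base_area * h
base_area = 3 * 11 = 33
base_area * h = 33 * 3 = 99
V = 99 / 3
V = 33
33 units^3


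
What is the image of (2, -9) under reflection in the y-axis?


Transformation: reflection
Original point: (2, -9)
Rule for reflection over the y-axis: (x, y) -> (-x, y)
Apply: (2, -9) -> (-2, -9)
(-2, -9)


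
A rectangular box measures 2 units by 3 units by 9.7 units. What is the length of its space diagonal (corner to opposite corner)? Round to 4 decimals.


Shape: rectangular box (space diagonal)
l = 2 units, w = 3 units, h = 9.7 units
Visualize: the diagonal of the base, then a right triangle with that diagonal and the height.
Formula: d = sqrt(l^2 + w^2 + h^2)
l^2 + w^2 + h^2 = 4 + 9 + 94.09 = 107.09
d = sqrt(107.09)
d = 10.3484
10.3484 units


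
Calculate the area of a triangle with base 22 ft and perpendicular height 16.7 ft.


Shape: triangle
Base b = 22 ft, Height h = 16.7 ft
Formula: A = (1/2) * b * h
A = 0.5 * 22 * 16.7
A = 0.5 * 367.4
A = 183.7
183.7 ft^2


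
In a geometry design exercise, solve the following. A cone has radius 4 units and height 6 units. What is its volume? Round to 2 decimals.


Shape: cone
Radius r = 4 units, Height h = 6 units
Formula: V = (1/3) * pi * r^2 * h
r^2 = 16
pi * r^2 * h = pi * 16 * 6 = 96 * pi
V = 96 * pi / 3
V = 100.53
100.53 units^3


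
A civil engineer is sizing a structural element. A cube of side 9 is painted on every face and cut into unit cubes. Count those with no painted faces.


Large cube: 9 x 9 x 9, cut into unit cubes.
n = 9, so n - 2 = 7
Unpainted cubes form the interior (n - 2)^3 block.
(n - 2)^3 = 7^3 = 343
343 unit cubes


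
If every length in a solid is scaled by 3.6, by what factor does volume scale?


Linear scale factor k = 3.6
Rule: under a linear scaling by k, volumes scale by k^3.
k^3 = 3.6 * 3.6 * 3.6
k^3 = 12.96 * 3.6
k^3 = 46.656
Volume scales by a factor of 46.656.
46.656 (dimensionless)


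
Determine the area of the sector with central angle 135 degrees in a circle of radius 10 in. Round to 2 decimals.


Shape: circular sector
Radius r = 10 in, Angle = 135 degrees
Formula: A = (angle/360) * pi * r^2
r^2 = 100
Fraction of circle = 135/360
A = (135/360) * pi * 100
A = 37.5 * pi
A = 117.81
117.81 in^2


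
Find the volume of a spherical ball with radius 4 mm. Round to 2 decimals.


Shape: sphere
Radius r = 4 mm
Formula: V = (4/3) * pi * r^3
r^3 = 64
(4/3) * 64 = 85.333333
V = 85.333333 * pi
V = 268.08
268.08 mm^3


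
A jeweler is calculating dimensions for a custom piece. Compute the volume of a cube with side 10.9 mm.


Shape: cube
Side s = 10.9 mm
Formula: V = s^3
V = 10.9 * 10.9 * 10.9
V = 118.81 * 10.9
V = 1295.029
1295.029 mm^3


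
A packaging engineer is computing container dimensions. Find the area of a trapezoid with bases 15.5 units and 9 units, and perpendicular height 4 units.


Shape: trapezoid
Parallel sides a = 15.5 units, b = 9 units; Height h = 4 units
Formula: A = (a + b) * h / 2
a + b = 15.5 + 9 = 24.5
A = 24.5 * 4 / 2
A = 98 / 2
A = 49
49 units^2


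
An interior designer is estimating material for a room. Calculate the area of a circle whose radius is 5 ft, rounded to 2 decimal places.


Shape: circle
Radius r = 5 ft
Formula: A = pi * r^2
r^2 = 5^2 = 25
A = pi * 25
A = 78.54
78.54 ft^2


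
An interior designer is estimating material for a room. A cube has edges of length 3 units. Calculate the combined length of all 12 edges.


Shape: cube
Side s = 3 units
A cube has 12 edges, all equal.
Formula: total edge length = 12 * s
Total = 12 * 3
Total = 36
36 units


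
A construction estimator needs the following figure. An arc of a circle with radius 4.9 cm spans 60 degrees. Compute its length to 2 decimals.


Shape: circular arc
Radius r = 4.9 cm, Angle = 60 degrees
Formula: L = (angle/360) * 2 * pi * r
2 * pi * r = 9.8 * pi
L = (60/360) * 9.8 * pi
L = 1.633333 * pi
L = 5.13
5.13 cm


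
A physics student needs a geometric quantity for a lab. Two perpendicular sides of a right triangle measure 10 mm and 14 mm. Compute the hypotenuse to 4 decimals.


Shape: right triangle
Legs a = 10 mm, b = 14 mm
Formula: c = sqrt(a^2 + b^2)
a^2 = 100, b^2 = 196
a^2 + b^2 = 296
c = sqrt(296)
c = 17.2047
17.2047 mm


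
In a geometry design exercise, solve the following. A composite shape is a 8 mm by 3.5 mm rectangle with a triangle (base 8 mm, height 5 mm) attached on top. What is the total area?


Composite shape: rectangle + triangle
Rectangle area = 8 * 3.5 = 28
Triangle area = 0.5 * 8 * 5 = 20
Total = 28 + 20
Total = 48
48 mm^2


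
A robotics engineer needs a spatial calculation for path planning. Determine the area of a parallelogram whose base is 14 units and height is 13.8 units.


Shape: parallelogram
Base b = 14 units, Height h = 13.8 units
Formula: A = b * h
A = 14 * 13.8
A = 193.2
193.2 units^2


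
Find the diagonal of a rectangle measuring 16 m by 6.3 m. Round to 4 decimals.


Shape: rectangle (diagonal via Pythagoras)
Sides: 16 m and 6.3 m
Formula: d = sqrt(l^2 + w^2)
l^2 = 256, w^2 = 39.69
l^2 + w^2 = 295.69
d = sqrt(295.69)
d = 17.1956
17.1956 m


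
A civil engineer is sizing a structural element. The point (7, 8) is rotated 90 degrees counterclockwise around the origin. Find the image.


Transformation: rotation about the origin
Original point: (7, 8)
Rule for 90 deg counterclockwise: (x, y) -> (-y, x)
Apply: (7, 8) -> (-8, 7)
(-8, 7)


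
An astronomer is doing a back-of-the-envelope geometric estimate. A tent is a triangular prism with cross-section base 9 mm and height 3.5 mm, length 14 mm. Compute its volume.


Shape: triangular prism
Triangle base = 9 mm, triangle height = 3.5 mm, prism length L = 14 mm
Formula: V = (1/2 * b * h_tri) * L
Cross-section area = 0.5 * 9 * 3.5 = 15.75
V = 15.75 * 14
V = 220.5
220.5 mm^3


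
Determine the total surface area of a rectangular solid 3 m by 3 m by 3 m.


Shape: rectangular prism
l = 3 m, w = 3 m, h = 3 m
Formula: SA = 2(lw + lh + wh)
lw = 9, lh = 9, wh = 9
lw + lh + wh = 27
SA = 2 * 27
SA = 54
54 m^2


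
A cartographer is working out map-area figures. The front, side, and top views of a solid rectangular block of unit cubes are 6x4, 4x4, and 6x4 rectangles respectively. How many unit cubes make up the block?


Orthographic views of a solid rectangular block:
Front view 6 x 4 -> length = 6, height = 4
Side view 4 x 4 -> width = 4, height = 4 (consistent)
Top view 6 x 4 -> confirms length = 6, width = 4
The block is 6 x 4 x 4.
Total unit cubes = 6 * 4 * 4 = 96
96 unit cubes


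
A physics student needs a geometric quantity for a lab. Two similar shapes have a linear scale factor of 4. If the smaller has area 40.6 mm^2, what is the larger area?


Linear scale factor k = 4
Original area = 40.6 mm^2
Rule: under a linear scaling by k, areas scale by k^2.
k^2 = 4^2 = 16
New area = 40.6 * 16
New area = 649.6
649.6 mm^2


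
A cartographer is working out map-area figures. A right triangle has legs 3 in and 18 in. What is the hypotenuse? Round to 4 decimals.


Shape: right triangle
Legs a = 3 in, b = 18 in
Formula: c = sqrt(a^2 + b^2)
a^2 = 9, b^2 = 324
a^2 + b^2 = 333
c = sqrt(333)
c = 18.2483
18.2483 in


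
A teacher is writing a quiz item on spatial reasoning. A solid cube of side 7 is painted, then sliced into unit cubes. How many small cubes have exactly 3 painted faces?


Large cube: 7 x 7 x 7, cut into unit cubes.
Cubes with 3 painted faces are at the corners. A cube always has 8 corners.
Count = 8
8 unit cubes


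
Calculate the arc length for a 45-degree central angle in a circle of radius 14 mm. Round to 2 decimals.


Shape: circular arc
Radius r = 14 mm, Angle = 45 degrees
Formula: L = (angle/360) * 2 * pi * r
2 * pi * r = 28 * pi
L = (45/360) * 28 * pi
L = 3.5 * pi
L = 11
11 mm


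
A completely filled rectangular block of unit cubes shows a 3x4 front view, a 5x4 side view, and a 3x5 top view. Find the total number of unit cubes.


Orthographic views of a solid rectangular block:
Front view 3 x 4 -> length = 3, height = 4
Side view 5 x 4 -> width = 5, height = 4 (consistent)
Top view 3 x 5 -> confirms length = 3, width = 5
The block is 3 x 5 x 4.
Total unit cubes = 3 * 5 * 4 = 60
60 unit cubes


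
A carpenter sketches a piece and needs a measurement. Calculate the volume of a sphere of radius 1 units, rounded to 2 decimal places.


Shape: sphere
Radius r = 1 units
Formula: V = (4/3) * pi * r^3
r^3 = 1
(4/3) * 1 = 1.333333
V = 1.333333 * pi
V = 4.19
4.19 units^3


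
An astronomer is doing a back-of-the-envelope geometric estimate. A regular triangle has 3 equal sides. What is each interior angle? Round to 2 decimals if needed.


Shape: regular triangle (3 sides)
Formula: interior angle = (n - 2) * 180 / n
(n - 2) = 1
(n - 2) * 180 = 180
angle = 180 / 3
angle = 60
60 degrees


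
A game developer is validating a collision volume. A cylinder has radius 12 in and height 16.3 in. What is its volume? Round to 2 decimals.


Shape: cylinder
Radius r = 12 in, Height h = 16.3 in
Formula: V = pi * r^2 * h
r^2 = 144
V = pi * 144 * 16.3
V = 2347.2 * pi
V = 7373.95
7373.95 in^3


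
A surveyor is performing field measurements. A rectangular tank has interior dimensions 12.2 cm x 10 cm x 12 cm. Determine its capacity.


Shape: rectangular prism
l = 12.2 cm, w = 10 cm, h = 12 cm
Formula: V = l * w * h
V = 12.2 * 10 * 12
V = 122 * 12
V = 1464
1464 cm^3


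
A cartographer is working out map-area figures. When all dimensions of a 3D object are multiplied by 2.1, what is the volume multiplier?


Linear scale factor k = 2.1
Rule: under a linear scaling by k, volumes scale by k^3.
k^3 = 2.1 * 2.1 * 2.1
k^3 = 4.41 * 2.1
k^3 = 9.261
Volume scales by a factor of 9.261.
9.261 (dimensionless)


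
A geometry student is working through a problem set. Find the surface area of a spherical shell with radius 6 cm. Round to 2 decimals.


Shape: sphere
Radius r = 6 cm
Formula: SA = 4 * pi * r^2
r^2 = 36
SA = 4 * pi * 36
SA = 144 * pi
SA = 452.39
452.39 cm^2
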